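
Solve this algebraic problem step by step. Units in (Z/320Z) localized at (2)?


Local ring = Z/64Z.
phi(64) = 2^5*(2-1) = 32


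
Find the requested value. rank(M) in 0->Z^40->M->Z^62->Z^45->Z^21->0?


Alt sum=0:
(-1)^0*40 + (-1)^1*? + (-1)^2*62 + (-1)^3*45 + (-1)^4*21=0
rank(M)=78


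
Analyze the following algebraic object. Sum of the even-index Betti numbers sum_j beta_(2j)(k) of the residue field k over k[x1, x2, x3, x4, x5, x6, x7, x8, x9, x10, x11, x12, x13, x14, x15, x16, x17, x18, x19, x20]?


Koszul resolution: beta_i(k)=C(n,i), n=20
sum_even C(20,i) = 2^(n-1) = 2^19 = 524288


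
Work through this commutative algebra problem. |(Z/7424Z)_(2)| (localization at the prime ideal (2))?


2-primary part: 7424=2^8*29
Size=2^8=256


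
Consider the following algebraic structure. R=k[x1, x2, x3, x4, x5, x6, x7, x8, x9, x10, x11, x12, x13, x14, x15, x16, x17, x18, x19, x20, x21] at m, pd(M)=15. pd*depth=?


pd+depth=21
depth=21-15=6
pd*depth=15*6=90


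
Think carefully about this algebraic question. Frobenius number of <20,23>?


gcd(20,23)=1 => F=ab-a-b=20*23-20-23=460-43=417


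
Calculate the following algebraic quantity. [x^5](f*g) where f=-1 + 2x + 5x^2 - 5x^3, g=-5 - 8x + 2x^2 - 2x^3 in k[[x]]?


[x^5] = sum a_i*b_j, i+j=5
  5*-2=-10
  -5*2=-10
Sum=-20


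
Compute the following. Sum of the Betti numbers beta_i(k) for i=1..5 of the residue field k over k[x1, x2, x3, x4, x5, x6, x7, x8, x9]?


Koszul resolution: beta_i(k)=C(n,i), n=9
C(9,1)=9, C(9,2)=36, C(9,3)=84, C(9,4)=126, C(9,5)=126
Sum=381


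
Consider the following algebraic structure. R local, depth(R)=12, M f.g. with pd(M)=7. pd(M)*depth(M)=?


pd+depth=12
depth=12-7=5
pd*depth=7*5=35


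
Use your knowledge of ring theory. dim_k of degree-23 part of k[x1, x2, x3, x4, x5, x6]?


C(d+n-1,n-1)=C(28,5)=98280


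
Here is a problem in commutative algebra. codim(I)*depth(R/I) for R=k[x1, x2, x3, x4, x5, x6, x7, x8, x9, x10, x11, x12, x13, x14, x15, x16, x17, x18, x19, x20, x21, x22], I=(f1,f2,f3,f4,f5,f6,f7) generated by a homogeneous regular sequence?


codim=7, depth=dim(R/I)=22-7=15
Product=7*15=105


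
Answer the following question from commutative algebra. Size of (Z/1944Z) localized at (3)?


3-primary part: 1944=3^5*8
Size=3^5=243


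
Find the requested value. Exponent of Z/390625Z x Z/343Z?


Exponent = lcm of the cyclic orders; pairwise coprime => product.
5^8*7^3=390625*343=133984375


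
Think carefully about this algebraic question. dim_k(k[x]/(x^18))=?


Basis: 1,x,...,x^17
dim=18


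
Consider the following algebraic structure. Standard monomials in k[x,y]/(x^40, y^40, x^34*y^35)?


k[x,y]/I, I = (x^40, y^40, x^34*y^35)
Rect: 40x40=1600. Corner: (40-34)x(40-35)=30.
dim = 1600-30 = 1570


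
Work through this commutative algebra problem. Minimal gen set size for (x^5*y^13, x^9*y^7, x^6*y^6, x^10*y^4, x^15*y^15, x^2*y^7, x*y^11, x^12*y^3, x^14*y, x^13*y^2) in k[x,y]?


Remove redundant (divisible by others).
x^5*y^13 redundant.
x^15*y^15 redundant.
x^9*y^7 redundant.
Min: x^14*y, x^13*y^2, x^12*y^3, x^10*y^4, x^6*y^6, x^2*y^7, x*y^11
Count=7


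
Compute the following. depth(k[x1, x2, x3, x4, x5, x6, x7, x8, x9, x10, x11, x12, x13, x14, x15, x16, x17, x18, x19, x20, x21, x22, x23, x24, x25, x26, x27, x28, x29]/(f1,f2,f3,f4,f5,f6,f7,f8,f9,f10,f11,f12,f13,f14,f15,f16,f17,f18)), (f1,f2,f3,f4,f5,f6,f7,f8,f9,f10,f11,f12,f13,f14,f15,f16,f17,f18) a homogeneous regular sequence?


depth(R)=29
depth(R/I)=29-18=11


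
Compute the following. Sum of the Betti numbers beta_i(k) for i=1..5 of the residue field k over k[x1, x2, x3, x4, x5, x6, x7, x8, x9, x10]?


Koszul resolution: beta_i(k)=C(n,i), n=10
C(10,1)=10, C(10,2)=45, C(10,3)=120, C(10,4)=210, C(10,5)=252
Sum=637


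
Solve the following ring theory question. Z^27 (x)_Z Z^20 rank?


rank(M(x)N) = rank(M)*rank(N)
27*20 = 540


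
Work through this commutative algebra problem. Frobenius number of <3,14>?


gcd(3,14)=1 => F=ab-a-b=3*14-3-14=42-17=25


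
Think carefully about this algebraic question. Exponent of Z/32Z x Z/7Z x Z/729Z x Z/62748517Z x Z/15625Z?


Exponent = lcm of the cyclic orders; pairwise coprime => product.
2^5*7^1*3^6*13^7*5^6=32*7*729*62748517*15625=160102841125500000


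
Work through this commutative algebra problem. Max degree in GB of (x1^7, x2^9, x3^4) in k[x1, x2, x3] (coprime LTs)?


Pure powers, coprime LTs => already GB.
Degrees: 7, 9, 4
Max=9


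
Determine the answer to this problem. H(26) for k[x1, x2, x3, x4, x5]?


C(d+n-1,n-1)=C(30,4)=27405


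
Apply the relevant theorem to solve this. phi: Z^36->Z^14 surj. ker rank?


rank(ker) = 36-14 = 22


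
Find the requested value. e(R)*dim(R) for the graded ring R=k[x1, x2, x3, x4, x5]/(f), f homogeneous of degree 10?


e(R)=deg(f)=10, dim(R)=5-1=4
e*dim=10*4=40


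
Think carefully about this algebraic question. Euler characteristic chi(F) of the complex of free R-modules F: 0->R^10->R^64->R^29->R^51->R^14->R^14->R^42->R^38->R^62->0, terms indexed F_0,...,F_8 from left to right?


chi = sum (-1)^i * rank:
(-1)^0*10=10
(-1)^1*64=-64
(-1)^2*29=29
(-1)^3*51=-51
(-1)^4*14=14
(-1)^5*14=-14
(-1)^6*42=42
(-1)^7*38=-38
(-1)^8*62=62
chi=-10


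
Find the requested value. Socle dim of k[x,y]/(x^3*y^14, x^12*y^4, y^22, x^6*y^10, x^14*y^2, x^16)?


Socle = ann(m) = span of standard monomials u with x*u, y*u in I (staircase corners).
Minimal generators: x^16, x^14*y^2, x^12*y^4, x^6*y^10, x^3*y^14, y^22
Corners: x^2y^21, x^5y^13, x^11y^9, x^13y^3, x^15y
Socle dim=5


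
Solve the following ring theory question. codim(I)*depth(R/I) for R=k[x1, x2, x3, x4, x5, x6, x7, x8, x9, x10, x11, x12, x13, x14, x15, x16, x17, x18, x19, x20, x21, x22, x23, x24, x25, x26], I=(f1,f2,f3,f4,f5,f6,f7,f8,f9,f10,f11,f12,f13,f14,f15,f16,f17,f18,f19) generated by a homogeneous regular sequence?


codim=19, depth=dim(R/I)=26-19=7
Product=19*7=133


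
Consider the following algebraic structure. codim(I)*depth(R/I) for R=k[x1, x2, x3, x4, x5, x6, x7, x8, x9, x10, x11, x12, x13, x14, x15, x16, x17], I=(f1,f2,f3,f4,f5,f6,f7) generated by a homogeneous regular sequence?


codim=7, depth=dim(R/I)=17-7=10
Product=7*10=70


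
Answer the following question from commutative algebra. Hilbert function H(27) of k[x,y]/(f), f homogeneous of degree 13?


H(t)=d for t>=d-1.
d=13, t=27
H(27)=13


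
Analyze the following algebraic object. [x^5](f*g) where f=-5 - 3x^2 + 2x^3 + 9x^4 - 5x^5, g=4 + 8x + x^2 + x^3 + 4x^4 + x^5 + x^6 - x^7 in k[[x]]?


[x^5] = sum a_i*b_j, i+j=5
  -5*1=-5
  -3*1=-3
  2*1=2
  9*8=72
  -5*4=-20
Sum=46


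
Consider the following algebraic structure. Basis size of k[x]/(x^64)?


Basis: 1,x,...,x^63
dim=64


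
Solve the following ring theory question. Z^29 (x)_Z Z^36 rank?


rank(M(x)N) = rank(M)*rank(N)
29*36 = 1044


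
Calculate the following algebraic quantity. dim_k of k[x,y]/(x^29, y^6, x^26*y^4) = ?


k[x,y]/I, I = (x^29, y^6, x^26*y^4)
Rect: 29x6=174. Corner: (29-26)x(6-4)=6.
dim = 174-6 = 168


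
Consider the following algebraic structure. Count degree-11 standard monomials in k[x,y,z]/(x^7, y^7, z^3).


Need i<7, j<7, k<3 with i+j+k=11.
For each i, j ranges over max(0,11-i-2)..min(6,11-i):
  i=0: j in [9,6] -> 0
  i=1: j in [8,6] -> 0
  i=2: j in [7,6] -> 0
  i=3: j in [6,6] -> 1
  i=4: j in [5,6] -> 2
  i=5: j in [4,6] -> 3
  i=6: j in [3,5] -> 3
H(11) = 0+0+0+1+2+3+3 = 9


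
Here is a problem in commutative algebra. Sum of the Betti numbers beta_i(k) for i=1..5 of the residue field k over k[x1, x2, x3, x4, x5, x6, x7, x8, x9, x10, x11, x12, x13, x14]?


Koszul resolution: beta_i(k)=C(n,i), n=14
C(14,1)=14, C(14,2)=91, C(14,3)=364, C(14,4)=1001, C(14,5)=2002
Sum=3472


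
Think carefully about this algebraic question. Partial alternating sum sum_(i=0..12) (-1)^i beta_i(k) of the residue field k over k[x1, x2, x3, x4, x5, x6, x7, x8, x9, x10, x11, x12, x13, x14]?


Koszul resolution: beta_i(k)=C(n,i), n=14
sum_(i=0..p) (-1)^i C(n,i) = (-1)^p C(n-1,p)
(-1)^12*C(13,12) = (-1)^12*13 = 13


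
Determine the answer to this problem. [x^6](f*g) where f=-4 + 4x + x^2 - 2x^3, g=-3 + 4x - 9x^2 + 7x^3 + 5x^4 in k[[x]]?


[x^6] = sum a_i*b_j, i+j=6
  1*5=5
  -2*7=-14
Sum=-9


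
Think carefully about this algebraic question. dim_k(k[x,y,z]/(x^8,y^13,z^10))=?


Basis: x^iy^jz^k, i<8,j<13,k<10
8*13*10=1040


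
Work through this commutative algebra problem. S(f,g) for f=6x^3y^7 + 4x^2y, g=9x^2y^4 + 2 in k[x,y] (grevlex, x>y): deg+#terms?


LT(f)=6x^3y^7, LT(g)=9x^2y^4
lcm(LM)=x^3y^7
S(f,g) (scaled by 54 to clear denominators) = 9*f - 6xy^3*g = -12xy^3 + 36x^2y
2 terms, deg 4.
4+2=6


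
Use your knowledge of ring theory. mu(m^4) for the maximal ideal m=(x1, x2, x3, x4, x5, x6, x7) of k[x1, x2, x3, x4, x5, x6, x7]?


Graded Nakayama: mu(m^d) = dim_k (m^d/m^(d+1)) = #degree-4 monomials in 7 vars
C(n+d-1,d)=C(10,4)=210


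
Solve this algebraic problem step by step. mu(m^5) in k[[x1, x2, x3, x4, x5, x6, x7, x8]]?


C(n+d-1,d)=C(12,5)=792


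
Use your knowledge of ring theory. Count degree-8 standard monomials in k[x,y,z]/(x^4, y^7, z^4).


Need i<4, j<7, k<4 with i+j+k=8.
For each i, j ranges over max(0,8-i-3)..min(6,8-i):
  i=0: j in [5,6] -> 2
  i=1: j in [4,6] -> 3
  i=2: j in [3,6] -> 4
  i=3: j in [2,5] -> 4
H(8) = 2+3+4+4 = 13


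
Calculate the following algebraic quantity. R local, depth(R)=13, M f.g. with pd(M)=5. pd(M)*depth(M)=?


pd+depth=13
depth=13-5=8
pd*depth=5*8=40


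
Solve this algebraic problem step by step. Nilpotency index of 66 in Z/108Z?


66^k mod 108:
k=1: 66
k=2: 36
k=3: 0
First zero at k = 3


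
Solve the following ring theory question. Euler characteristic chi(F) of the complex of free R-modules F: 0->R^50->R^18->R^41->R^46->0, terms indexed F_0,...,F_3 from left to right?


chi = sum (-1)^i * rank:
(-1)^0*50=50
(-1)^1*18=-18
(-1)^2*41=41
(-1)^3*46=-46
chi=27


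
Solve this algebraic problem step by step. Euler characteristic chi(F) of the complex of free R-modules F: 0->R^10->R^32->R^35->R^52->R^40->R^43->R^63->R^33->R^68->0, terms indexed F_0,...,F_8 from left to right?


chi = sum (-1)^i * rank:
(-1)^0*10=10
(-1)^1*32=-32
(-1)^2*35=35
(-1)^3*52=-52
(-1)^4*40=40
(-1)^5*43=-43
(-1)^6*63=63
(-1)^7*33=-33
(-1)^8*68=68
chi=56


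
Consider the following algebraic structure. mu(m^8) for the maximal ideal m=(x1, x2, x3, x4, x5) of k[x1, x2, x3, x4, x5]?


Graded Nakayama: mu(m^d) = dim_k (m^d/m^(d+1)) = #degree-8 monomials in 5 vars
C(n+d-1,d)=C(12,8)=495


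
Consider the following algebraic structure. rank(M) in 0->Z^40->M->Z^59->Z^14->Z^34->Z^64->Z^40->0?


Alt sum=0:
(-1)^0*40 + (-1)^1*? + (-1)^2*59 + (-1)^3*14 + (-1)^4*34 + (-1)^5*64 + (-1)^6*40=0
rank(M)=95


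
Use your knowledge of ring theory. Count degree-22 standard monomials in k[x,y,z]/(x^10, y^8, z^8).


Need i<10, j<8, k<8 with i+j+k=22.
For each i, j ranges over max(0,22-i-7)..min(7,22-i):
  i=0: j in [15,7] -> 0
  i=1: j in [14,7] -> 0
  i=2: j in [13,7] -> 0
  i=3: j in [12,7] -> 0
  i=4: j in [11,7] -> 0
  i=5: j in [10,7] -> 0
  i=6: j in [9,7] -> 0
  i=7: j in [8,7] -> 0
  i=8: j in [7,7] -> 1
  i=9: j in [6,7] -> 2
H(22) = 0+0+0+0+0+0+0+0+1+2 = 3


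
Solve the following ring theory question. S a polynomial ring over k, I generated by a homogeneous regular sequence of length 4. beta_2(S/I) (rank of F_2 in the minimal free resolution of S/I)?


Regular sequence => Koszul complex is the minimal free resolution.
Syz_1 minimally generated by Koszul relations f_i*e_j - f_j*e_i (i<j): mu(Syz_1) = beta_2 = C(m,2) = m(m-1)/2
m=4
4*3/2 = 6


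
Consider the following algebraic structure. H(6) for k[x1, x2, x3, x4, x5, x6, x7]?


C(d+n-1,n-1)=C(12,6)=924


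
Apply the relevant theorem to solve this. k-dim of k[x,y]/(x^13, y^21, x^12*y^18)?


k[x,y]/I, I = (x^13, y^21, x^12*y^18)
Rect: 13x21=273. Corner: (13-12)x(21-18)=3.
dim = 273-3 = 270


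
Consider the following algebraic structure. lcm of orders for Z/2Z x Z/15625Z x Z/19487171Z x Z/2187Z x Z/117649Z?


Exponent = lcm of the cyclic orders; pairwise coprime => product.
2^1*5^6*11^7*3^7*7^6=2*15625*19487171*2187*117649=156688037431283531250


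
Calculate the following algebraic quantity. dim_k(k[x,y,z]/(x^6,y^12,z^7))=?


Basis: x^iy^jz^k, i<6,j<12,k<7
6*12*7=504


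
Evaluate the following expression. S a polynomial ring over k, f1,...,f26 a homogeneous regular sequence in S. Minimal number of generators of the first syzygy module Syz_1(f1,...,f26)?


Regular sequence => Koszul complex is the minimal free resolution.
Syz_1 minimally generated by Koszul relations f_i*e_j - f_j*e_i (i<j): mu(Syz_1) = beta_2 = C(m,2) = m(m-1)/2
m=26
26*25/2 = 325


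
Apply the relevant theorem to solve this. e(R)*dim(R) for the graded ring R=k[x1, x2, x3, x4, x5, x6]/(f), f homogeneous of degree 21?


e(R)=deg(f)=21, dim(R)=6-1=5
e*dim=21*5=105


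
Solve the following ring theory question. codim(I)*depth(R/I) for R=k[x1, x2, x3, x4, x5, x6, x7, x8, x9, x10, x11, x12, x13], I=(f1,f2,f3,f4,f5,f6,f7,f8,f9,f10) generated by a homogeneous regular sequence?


codim=10, depth=dim(R/I)=13-10=3
Product=10*3=30


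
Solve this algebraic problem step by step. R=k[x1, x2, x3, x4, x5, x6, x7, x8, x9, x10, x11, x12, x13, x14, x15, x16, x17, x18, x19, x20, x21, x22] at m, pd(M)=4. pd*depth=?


pd+depth=22
depth=22-4=18
pd*depth=4*18=72


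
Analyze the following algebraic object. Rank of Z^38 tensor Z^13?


rank(M(x)N) = rank(M)*rank(N)
38*13 = 494


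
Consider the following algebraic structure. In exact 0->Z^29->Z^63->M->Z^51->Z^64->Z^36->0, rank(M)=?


Alt sum=0:
(-1)^0*29 + (-1)^1*63 + (-1)^2*? + (-1)^3*51 + (-1)^4*64 + (-1)^5*36=0
rank(M)=57


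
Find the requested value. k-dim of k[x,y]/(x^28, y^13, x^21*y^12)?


k[x,y]/I, I = (x^28, y^13, x^21*y^12)
Rect: 28x13=364. Corner: (28-21)x(13-12)=7.
dim = 364-7 = 357


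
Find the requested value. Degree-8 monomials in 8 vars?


C(d+n-1,n-1)=C(15,7)=6435


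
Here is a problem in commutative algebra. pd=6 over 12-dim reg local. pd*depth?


pd+depth=12
depth=12-6=6
pd*depth=6*6=36


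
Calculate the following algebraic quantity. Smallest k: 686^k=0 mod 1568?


686^k mod 1568:
k=1: 686
k=2: 196
k=3: 1176
k=4: 784
k=5: 0
First zero at k = 5


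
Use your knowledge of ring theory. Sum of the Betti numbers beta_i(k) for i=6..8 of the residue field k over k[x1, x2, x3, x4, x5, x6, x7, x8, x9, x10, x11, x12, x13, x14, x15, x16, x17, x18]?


Koszul resolution: beta_i(k)=C(n,i), n=18
C(18,6)=18564, C(18,7)=31824, C(18,8)=43758
Sum=94146


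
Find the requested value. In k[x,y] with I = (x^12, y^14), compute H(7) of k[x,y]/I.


k[x,y], I = (x^12, y^14), d = 7
Need i < 12 and d-i < 14.
Range: 0 <= i <= 7.
H(7) = 8


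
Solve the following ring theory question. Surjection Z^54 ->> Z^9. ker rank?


rank(ker) = 54-9 = 45


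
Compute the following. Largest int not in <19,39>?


gcd(19,39)=1 => F=ab-a-b=19*39-19-39=741-58=683


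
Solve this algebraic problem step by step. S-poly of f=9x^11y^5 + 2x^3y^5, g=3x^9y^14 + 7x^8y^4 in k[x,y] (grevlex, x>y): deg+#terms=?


LT(f)=9x^11y^5, LT(g)=3x^9y^14
lcm(LM)=x^11y^14
S(f,g) (scaled by 27 to clear denominators) = 3y^9*f - 9x^2*g = 6x^3y^14 - 63x^10y^4
2 terms, deg 17.
17+2=19


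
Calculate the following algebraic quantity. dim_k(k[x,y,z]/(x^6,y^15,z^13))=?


Basis: x^iy^jz^k, i<6,j<15,k<13
6*15*13=1170


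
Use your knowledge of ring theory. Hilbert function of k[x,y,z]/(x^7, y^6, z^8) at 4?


Need i<7, j<6, k<8 with i+j+k=4.
For each i, j ranges over max(0,4-i-7)..min(5,4-i):
  i=0: j in [0,4] -> 5
  i=1: j in [0,3] -> 4
  i=2: j in [0,2] -> 3
  i=3: j in [0,1] -> 2
  i=4: j in [0,0] -> 1
H(4) = 5+4+3+2+1 = 15


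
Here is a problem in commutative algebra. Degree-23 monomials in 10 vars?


C(d+n-1,n-1)=C(32,9)=28048800


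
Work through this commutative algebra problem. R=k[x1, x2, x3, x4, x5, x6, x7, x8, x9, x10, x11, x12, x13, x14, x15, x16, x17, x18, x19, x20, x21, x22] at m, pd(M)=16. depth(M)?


pd+depth=depth(R)=22
depth=22-16=6


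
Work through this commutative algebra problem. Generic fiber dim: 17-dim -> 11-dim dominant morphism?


dim(fiber)=dim(X)-dim(Y)=17-11=6


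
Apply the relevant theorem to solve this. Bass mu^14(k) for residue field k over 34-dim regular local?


C(n,i)=C(34,14)=1391975640


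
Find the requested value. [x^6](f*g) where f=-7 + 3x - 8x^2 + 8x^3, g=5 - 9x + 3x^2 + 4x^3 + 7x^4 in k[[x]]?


[x^6] = sum a_i*b_j, i+j=6
  -8*7=-56
  8*4=32
Sum=-24


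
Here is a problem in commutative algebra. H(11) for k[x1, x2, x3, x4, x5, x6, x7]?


C(d+n-1,n-1)=C(17,6)=12376


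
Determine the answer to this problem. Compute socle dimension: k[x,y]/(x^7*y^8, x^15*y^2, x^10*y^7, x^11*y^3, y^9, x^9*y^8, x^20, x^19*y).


Socle = ann(m) = span of standard monomials u with x*u, y*u in I (staircase corners).
Redundant generators: x^9*y^8
Minimal generators: x^20, x^19*y, x^15*y^2, x^11*y^3, x^10*y^7, x^7*y^8, y^9
Corners: x^6y^8, x^9y^7, x^10y^6, x^14y^2, x^18y, x^19
Socle dim=6


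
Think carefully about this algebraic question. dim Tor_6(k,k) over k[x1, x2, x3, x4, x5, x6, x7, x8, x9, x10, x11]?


Koszul: C(n,i)=C(11,6)=462


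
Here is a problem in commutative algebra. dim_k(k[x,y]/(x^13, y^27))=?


Basis: x^i*y^j, i<13, j<27
13*27=351


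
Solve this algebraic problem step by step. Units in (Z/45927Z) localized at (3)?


Local ring = Z/6561Z.
phi(6561) = 3^7*(3-1) = 4374


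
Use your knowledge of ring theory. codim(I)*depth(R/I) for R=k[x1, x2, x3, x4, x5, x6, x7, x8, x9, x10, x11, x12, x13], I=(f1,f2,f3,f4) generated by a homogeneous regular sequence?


codim=4, depth=dim(R/I)=13-4=9
Product=4*9=36


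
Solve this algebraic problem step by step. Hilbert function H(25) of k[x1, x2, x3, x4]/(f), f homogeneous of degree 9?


C(28,3)-C(19,3)=3276-969=2307


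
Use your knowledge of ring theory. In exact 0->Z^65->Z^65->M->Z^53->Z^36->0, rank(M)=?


Alt sum=0:
(-1)^0*65 + (-1)^1*65 + (-1)^2*? + (-1)^3*53 + (-1)^4*36=0
rank(M)=17


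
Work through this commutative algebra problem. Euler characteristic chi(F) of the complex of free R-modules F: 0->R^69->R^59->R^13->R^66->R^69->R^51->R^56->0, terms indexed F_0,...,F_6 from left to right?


chi = sum (-1)^i * rank:
(-1)^0*69=69
(-1)^1*59=-59
(-1)^2*13=13
(-1)^3*66=-66
(-1)^4*69=69
(-1)^5*51=-51
(-1)^6*56=56
chi=31


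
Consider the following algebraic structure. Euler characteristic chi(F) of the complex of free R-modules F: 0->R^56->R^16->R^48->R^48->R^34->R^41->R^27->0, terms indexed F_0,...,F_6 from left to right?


chi = sum (-1)^i * rank:
(-1)^0*56=56
(-1)^1*16=-16
(-1)^2*48=48
(-1)^3*48=-48
(-1)^4*34=34
(-1)^5*41=-41
(-1)^6*27=27
chi=60


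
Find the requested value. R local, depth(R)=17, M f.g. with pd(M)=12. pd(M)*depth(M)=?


pd+depth=17
depth=17-12=5
pd*depth=12*5=60


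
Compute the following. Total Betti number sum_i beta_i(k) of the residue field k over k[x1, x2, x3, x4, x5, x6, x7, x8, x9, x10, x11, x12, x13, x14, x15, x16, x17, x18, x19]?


Koszul resolution: beta_i(k)=C(n,i), n=19
sum_i C(19,i) = 2^19 = 524288


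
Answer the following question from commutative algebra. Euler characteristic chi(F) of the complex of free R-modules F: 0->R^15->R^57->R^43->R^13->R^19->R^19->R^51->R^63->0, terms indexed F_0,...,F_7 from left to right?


chi = sum (-1)^i * rank:
(-1)^0*15=15
(-1)^1*57=-57
(-1)^2*43=43
(-1)^3*13=-13
(-1)^4*19=19
(-1)^5*19=-19
(-1)^6*51=51
(-1)^7*63=-63
chi=-24


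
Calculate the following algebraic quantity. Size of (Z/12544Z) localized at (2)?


2-primary part: 12544=2^8*49
Size=2^8=256


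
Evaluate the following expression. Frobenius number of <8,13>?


gcd(8,13)=1 => F=ab-a-b=8*13-8-13=104-21=83


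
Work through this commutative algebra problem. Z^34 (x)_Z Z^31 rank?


rank(M(x)N) = rank(M)*rank(N)
34*31 = 1054


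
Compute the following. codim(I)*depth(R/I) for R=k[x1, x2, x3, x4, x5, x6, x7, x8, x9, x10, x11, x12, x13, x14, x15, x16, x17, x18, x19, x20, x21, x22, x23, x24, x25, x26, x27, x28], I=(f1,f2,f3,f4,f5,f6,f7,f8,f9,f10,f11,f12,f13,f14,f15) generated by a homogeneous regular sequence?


codim=15, depth=dim(R/I)=28-15=13
Product=15*13=195


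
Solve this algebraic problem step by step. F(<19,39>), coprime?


gcd(19,39)=1 => F=ab-a-b=19*39-19-39=741-58=683


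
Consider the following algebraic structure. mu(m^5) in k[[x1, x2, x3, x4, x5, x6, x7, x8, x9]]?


C(n+d-1,d)=C(13,5)=1287


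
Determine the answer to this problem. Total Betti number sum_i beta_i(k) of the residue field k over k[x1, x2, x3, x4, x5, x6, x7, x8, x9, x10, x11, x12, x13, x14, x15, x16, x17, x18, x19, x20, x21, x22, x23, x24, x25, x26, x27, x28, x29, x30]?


Koszul resolution: beta_i(k)=C(n,i), n=30
sum_i C(30,i) = 2^30 = 1073741824


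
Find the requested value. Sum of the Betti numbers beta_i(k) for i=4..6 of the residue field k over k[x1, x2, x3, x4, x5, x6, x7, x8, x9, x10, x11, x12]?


Koszul resolution: beta_i(k)=C(n,i), n=12
C(12,4)=495, C(12,5)=792, C(12,6)=924
Sum=2211


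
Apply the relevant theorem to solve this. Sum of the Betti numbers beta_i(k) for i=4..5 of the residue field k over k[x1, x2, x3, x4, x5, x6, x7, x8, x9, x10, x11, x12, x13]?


Koszul resolution: beta_i(k)=C(n,i), n=13
C(13,4)=715, C(13,5)=1287
Sum=2002


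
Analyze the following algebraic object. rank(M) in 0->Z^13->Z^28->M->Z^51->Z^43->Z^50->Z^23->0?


Alt sum=0:
(-1)^0*13 + (-1)^1*28 + (-1)^2*? + (-1)^3*51 + (-1)^4*43 + (-1)^5*50 + (-1)^6*23=0
rank(M)=50


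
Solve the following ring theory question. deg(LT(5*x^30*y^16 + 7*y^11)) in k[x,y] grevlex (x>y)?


LT: 5*x^30*y^16
deg_x=30, deg_y=16
Total=30+16=46


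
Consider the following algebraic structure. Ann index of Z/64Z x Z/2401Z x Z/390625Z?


Exponent = lcm of the cyclic orders; pairwise coprime => product.
2^6*7^4*5^8=64*2401*390625=60025000000


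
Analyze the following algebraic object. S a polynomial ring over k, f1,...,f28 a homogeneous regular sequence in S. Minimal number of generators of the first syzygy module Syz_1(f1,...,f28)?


Regular sequence => Koszul complex is the minimal free resolution.
Syz_1 minimally generated by Koszul relations f_i*e_j - f_j*e_i (i<j): mu(Syz_1) = beta_2 = C(m,2) = m(m-1)/2
m=28
28*27/2 = 378


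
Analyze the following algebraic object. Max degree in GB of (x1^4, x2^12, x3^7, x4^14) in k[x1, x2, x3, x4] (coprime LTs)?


Pure powers, coprime LTs => already GB.
Degrees: 4, 12, 7, 14
Max=14


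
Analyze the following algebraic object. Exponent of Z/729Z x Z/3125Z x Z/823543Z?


Exponent = lcm of the cyclic orders; pairwise coprime => product.
3^6*5^5*7^7=729*3125*823543=1876133896875


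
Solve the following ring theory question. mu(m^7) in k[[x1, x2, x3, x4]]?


C(n+d-1,d)=C(10,7)=120


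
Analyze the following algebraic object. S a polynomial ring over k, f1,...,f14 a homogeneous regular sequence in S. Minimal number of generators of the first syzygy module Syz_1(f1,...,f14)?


Regular sequence => Koszul complex is the minimal free resolution.
Syz_1 minimally generated by Koszul relations f_i*e_j - f_j*e_i (i<j): mu(Syz_1) = beta_2 = C(m,2) = m(m-1)/2
m=14
14*13/2 = 91


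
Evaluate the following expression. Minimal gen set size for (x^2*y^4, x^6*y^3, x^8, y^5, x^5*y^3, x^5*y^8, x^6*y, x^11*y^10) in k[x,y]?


Remove redundant (divisible by others).
x^5*y^8 redundant.
x^11*y^10 redundant.
x^6*y^3 redundant.
Min: x^8, x^6*y, x^5*y^3, x^2*y^4, y^5
Count=5


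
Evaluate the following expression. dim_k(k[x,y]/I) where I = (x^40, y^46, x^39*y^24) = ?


k[x,y]/I, I = (x^40, y^46, x^39*y^24)
Rect: 40x46=1840. Corner: (40-39)x(46-24)=22.
dim = 1840-22 = 1818


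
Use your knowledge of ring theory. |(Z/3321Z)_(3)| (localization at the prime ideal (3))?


3-primary part: 3321=3^4*41
Size=3^4=81


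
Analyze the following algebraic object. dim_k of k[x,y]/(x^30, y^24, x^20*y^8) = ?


k[x,y]/I, I = (x^30, y^24, x^20*y^8)
Rect: 30x24=720. Corner: (30-20)x(24-8)=160.
dim = 720-160 = 560


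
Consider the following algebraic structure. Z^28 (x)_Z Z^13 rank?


rank(M(x)N) = rank(M)*rank(N)
28*13 = 364


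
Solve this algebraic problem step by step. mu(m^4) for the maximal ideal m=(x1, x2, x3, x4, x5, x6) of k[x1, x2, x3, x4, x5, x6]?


Graded Nakayama: mu(m^d) = dim_k (m^d/m^(d+1)) = #degree-4 monomials in 6 vars
C(n+d-1,d)=C(9,4)=126


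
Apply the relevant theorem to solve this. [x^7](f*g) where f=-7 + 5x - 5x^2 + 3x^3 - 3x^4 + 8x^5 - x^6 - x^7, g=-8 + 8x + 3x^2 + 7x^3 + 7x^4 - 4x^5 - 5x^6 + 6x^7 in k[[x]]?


[x^7] = sum a_i*b_j, i+j=7
  -7*6=-42
  5*-5=-25
  -5*-4=20
  3*7=21
  -3*7=-21
  8*3=24
  -1*8=-8
  -1*-8=8
Sum=-23


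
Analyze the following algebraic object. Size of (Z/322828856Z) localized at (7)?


7-primary part: 322828856=7^9*8
Size=7^9=40353607


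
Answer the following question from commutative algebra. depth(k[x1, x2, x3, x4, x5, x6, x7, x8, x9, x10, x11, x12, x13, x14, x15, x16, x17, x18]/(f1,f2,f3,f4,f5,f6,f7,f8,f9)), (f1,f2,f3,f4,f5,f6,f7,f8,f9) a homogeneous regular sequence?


depth(R)=18
depth(R/I)=18-9=9


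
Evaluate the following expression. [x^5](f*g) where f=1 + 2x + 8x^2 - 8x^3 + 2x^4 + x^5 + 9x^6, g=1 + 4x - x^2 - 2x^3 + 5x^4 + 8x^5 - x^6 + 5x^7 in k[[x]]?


[x^5] = sum a_i*b_j, i+j=5
  1*8=8
  2*5=10
  8*-2=-16
  -8*-1=8
  2*4=8
  1*1=1
Sum=19


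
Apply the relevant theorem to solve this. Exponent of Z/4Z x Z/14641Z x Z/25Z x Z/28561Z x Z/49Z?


Exponent = lcm of the cyclic orders; pairwise coprime => product.
2^2*11^4*5^2*13^4*7^2=4*14641*25*28561*49=2048991844900


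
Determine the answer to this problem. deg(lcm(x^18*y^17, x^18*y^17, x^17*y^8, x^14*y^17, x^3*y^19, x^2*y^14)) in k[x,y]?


lcm = componentwise max:
x: max(18,18,17,14,3,2)=18
y: max(17,17,8,17,19,14)=19
Total=18+19=37


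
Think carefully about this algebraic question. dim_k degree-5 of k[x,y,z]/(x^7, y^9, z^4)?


Need i<7, j<9, k<4 with i+j+k=5.
For each i, j ranges over max(0,5-i-3)..min(8,5-i):
  i=0: j in [2,5] -> 4
  i=1: j in [1,4] -> 4
  i=2: j in [0,3] -> 4
  i=3: j in [0,2] -> 3
  i=4: j in [0,1] -> 2
  i=5: j in [0,0] -> 1
H(5) = 4+4+4+3+2+1 = 18


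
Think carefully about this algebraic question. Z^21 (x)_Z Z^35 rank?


rank(M(x)N) = rank(M)*rank(N)
21*35 = 735


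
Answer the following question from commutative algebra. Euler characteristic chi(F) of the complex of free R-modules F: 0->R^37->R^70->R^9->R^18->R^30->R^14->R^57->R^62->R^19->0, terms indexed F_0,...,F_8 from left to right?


chi = sum (-1)^i * rank:
(-1)^0*37=37
(-1)^1*70=-70
(-1)^2*9=9
(-1)^3*18=-18
(-1)^4*30=30
(-1)^5*14=-14
(-1)^6*57=57
(-1)^7*62=-62
(-1)^8*19=19
chi=-12


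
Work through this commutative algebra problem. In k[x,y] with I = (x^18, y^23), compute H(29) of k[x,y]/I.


k[x,y], I = (x^18, y^23), d = 29
Need i < 18 and d-i < 23.
Range: 7 <= i <= 17.
H(29) = 11


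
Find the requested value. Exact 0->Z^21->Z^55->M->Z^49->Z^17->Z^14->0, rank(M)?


Alt sum=0:
(-1)^0*21 + (-1)^1*55 + (-1)^2*? + (-1)^3*49 + (-1)^4*17 + (-1)^5*14=0
rank(M)=80


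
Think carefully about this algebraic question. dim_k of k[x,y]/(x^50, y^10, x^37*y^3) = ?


k[x,y]/I, I = (x^50, y^10, x^37*y^3)
Rect: 50x10=500. Corner: (50-37)x(10-3)=91.
dim = 500-91 = 409


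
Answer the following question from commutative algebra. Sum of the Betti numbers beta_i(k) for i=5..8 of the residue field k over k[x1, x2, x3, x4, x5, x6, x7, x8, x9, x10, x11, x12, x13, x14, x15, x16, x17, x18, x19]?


Koszul resolution: beta_i(k)=C(n,i), n=19
C(19,5)=11628, C(19,6)=27132, C(19,7)=50388, C(19,8)=75582
Sum=164730


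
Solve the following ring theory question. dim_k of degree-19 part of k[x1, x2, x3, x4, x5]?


C(d+n-1,n-1)=C(23,4)=8855


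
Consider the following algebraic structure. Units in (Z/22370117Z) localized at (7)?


Local ring = Z/16807Z.
phi(16807) = 7^4*(7-1) = 14406


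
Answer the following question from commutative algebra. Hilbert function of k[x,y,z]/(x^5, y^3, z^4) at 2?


Need i<5, j<3, k<4 with i+j+k=2.
For each i, j ranges over max(0,2-i-3)..min(2,2-i):
  i=0: j in [0,2] -> 3
  i=1: j in [0,1] -> 2
  i=2: j in [0,0] -> 1
H(2) = 3+2+1 = 6


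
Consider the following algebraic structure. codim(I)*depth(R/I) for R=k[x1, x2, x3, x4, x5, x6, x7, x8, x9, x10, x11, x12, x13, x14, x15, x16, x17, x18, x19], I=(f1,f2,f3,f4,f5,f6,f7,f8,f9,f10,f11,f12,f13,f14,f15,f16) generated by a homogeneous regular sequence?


codim=16, depth=dim(R/I)=19-16=3
Product=16*3=48


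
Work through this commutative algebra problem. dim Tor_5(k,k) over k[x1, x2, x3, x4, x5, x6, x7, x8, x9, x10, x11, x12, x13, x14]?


Koszul: C(n,i)=C(14,5)=2002


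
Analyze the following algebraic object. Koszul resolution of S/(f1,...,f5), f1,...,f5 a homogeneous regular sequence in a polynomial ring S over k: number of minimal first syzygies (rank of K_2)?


Regular sequence => Koszul complex is the minimal free resolution.
Syz_1 minimally generated by Koszul relations f_i*e_j - f_j*e_i (i<j): mu(Syz_1) = beta_2 = C(m,2) = m(m-1)/2
m=5
5*4/2 = 10


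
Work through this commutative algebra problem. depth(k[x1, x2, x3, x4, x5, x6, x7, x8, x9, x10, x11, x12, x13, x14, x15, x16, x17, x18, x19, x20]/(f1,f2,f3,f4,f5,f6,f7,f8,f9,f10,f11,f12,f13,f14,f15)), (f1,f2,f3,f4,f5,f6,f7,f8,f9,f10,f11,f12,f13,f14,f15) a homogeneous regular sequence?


depth(R)=20
depth(R/I)=20-15=5


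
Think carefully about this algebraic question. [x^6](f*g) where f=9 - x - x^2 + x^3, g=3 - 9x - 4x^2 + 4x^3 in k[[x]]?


[x^6] = sum a_i*b_j, i+j=6
  1*4=4
Sum=4


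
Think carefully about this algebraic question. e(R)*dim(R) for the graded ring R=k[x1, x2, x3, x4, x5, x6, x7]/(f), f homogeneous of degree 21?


e(R)=deg(f)=21, dim(R)=7-1=6
e*dim=21*6=126


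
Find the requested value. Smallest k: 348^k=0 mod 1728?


348^k mod 1728:
k=1: 348
k=2: 144
k=3: 0
First zero at k = 3


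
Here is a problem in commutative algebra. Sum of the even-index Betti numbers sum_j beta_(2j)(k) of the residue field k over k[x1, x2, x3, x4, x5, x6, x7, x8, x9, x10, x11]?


Koszul resolution: beta_i(k)=C(n,i), n=11
sum_even C(11,i) = 2^(n-1) = 2^10 = 1024


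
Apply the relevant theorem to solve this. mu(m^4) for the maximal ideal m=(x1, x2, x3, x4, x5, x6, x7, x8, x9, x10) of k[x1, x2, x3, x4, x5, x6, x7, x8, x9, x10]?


Graded Nakayama: mu(m^d) = dim_k (m^d/m^(d+1)) = #degree-4 monomials in 10 vars
C(n+d-1,d)=C(13,4)=715


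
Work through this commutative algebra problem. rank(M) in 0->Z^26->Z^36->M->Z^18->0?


Alt sum=0:
(-1)^0*26 + (-1)^1*36 + (-1)^2*? + (-1)^3*18=0
rank(M)=28


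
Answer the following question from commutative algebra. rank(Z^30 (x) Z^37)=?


rank(M(x)N) = rank(M)*rank(N)
30*37 = 1110


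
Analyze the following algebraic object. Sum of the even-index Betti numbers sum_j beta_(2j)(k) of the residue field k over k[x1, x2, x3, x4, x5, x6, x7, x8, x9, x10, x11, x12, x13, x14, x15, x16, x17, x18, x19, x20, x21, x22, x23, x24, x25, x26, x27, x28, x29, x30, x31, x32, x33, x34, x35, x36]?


Koszul resolution: beta_i(k)=C(n,i), n=36
sum_even C(36,i) = 2^(n-1) = 2^35 = 34359738368


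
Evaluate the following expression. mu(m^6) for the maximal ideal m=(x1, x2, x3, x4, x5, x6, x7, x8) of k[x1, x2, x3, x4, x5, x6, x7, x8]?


Graded Nakayama: mu(m^d) = dim_k (m^d/m^(d+1)) = #degree-6 monomials in 8 vars
C(n+d-1,d)=C(13,6)=1716


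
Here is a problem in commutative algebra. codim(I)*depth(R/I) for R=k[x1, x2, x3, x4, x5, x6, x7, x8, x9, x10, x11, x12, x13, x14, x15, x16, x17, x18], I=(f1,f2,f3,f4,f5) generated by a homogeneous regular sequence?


codim=5, depth=dim(R/I)=18-5=13
Product=5*13=65


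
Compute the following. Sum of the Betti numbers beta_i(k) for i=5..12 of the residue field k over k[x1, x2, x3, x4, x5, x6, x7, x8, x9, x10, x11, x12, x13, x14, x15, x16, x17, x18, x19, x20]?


Koszul resolution: beta_i(k)=C(n,i), n=20
C(20,5)=15504, C(20,6)=38760, C(20,7)=77520, C(20,8)=125970, C(20,9)=167960, C(20,10)=184756, C(20,11)=167960, C(20,12)=125970
Sum=904400


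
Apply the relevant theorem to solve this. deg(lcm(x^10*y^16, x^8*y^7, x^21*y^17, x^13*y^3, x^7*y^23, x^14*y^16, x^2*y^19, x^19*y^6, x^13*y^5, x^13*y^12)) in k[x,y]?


lcm = componentwise max:
x: max(10,8,21,13,7,14,2,19,13,13)=21
y: max(16,7,17,3,23,16,19,6,5,12)=23
Total=21+23=44


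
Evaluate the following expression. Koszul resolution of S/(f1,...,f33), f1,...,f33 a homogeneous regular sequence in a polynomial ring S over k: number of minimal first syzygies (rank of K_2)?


Regular sequence => Koszul complex is the minimal free resolution.
Syz_1 minimally generated by Koszul relations f_i*e_j - f_j*e_i (i<j): mu(Syz_1) = beta_2 = C(m,2) = m(m-1)/2
m=33
33*32/2 = 528


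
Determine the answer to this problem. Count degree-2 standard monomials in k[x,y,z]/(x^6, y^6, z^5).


Need i<6, j<6, k<5 with i+j+k=2.
For each i, j ranges over max(0,2-i-4)..min(5,2-i):
  i=0: j in [0,2] -> 3
  i=1: j in [0,1] -> 2
  i=2: j in [0,0] -> 1
H(2) = 3+2+1 = 6


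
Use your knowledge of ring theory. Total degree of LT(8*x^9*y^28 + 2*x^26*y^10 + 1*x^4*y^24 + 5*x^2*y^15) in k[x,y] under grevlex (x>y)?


LT: 8*x^9*y^28
deg_x=9, deg_y=28
Total=9+28=37


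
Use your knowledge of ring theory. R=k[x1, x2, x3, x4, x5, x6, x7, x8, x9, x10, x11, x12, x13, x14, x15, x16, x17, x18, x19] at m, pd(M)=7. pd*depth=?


pd+depth=19
depth=19-7=12
pd*depth=7*12=84


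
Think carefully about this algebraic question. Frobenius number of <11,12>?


gcd(11,12)=1 => F=ab-a-b=11*12-11-12=132-23=109


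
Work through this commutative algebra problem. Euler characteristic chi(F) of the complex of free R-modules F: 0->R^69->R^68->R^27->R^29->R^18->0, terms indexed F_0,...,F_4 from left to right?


chi = sum (-1)^i * rank:
(-1)^0*69=69
(-1)^1*68=-68
(-1)^2*27=27
(-1)^3*29=-29
(-1)^4*18=18
chi=17


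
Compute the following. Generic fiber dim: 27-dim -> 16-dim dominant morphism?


dim(fiber)=dim(X)-dim(Y)=27-16=11


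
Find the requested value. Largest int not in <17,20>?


gcd(17,20)=1 => F=ab-a-b=17*20-17-20=340-37=303


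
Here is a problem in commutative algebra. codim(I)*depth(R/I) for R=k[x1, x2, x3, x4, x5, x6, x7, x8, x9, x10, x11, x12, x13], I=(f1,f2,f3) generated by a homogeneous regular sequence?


codim=3, depth=dim(R/I)=13-3=10
Product=3*10=30


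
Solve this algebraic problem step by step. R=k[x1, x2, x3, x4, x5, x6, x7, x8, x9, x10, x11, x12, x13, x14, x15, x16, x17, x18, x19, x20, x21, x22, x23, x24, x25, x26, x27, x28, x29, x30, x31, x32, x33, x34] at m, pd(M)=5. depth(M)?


pd+depth=depth(R)=34
depth=34-5=29


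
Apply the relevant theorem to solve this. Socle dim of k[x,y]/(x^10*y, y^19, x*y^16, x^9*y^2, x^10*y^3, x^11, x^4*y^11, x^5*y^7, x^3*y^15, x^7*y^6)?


Socle = ann(m) = span of standard monomials u with x*u, y*u in I (staircase corners).
Redundant generators: x^10*y^3
Minimal generators: x^11, x^10*y, x^9*y^2, x^7*y^6, x^5*y^7, x^4*y^11, x^3*y^15, x*y^16, y^19
Corners: y^18, x^2y^15, x^3y^14, x^4y^10, x^6y^6, x^8y^5, x^9y, x^10
Socle dim=8


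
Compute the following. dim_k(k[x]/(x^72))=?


Basis: 1,x,...,x^71
dim=72


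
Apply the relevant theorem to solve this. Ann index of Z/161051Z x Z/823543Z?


Exponent = lcm of the cyclic orders; pairwise coprime => product.
11^5*7^7=161051*823543=132632423693


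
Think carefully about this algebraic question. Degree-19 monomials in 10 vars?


C(d+n-1,n-1)=C(28,9)=6906900


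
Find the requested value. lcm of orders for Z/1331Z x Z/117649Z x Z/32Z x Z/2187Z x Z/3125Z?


Exponent = lcm of the cyclic orders; pairwise coprime => product.
11^3*7^6*2^5*3^7*5^5=1331*117649*32*2187*3125=34246412115300000


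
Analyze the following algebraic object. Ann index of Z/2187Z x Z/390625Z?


Exponent = lcm of the cyclic orders; pairwise coprime => product.
3^7*5^8=2187*390625=854296875


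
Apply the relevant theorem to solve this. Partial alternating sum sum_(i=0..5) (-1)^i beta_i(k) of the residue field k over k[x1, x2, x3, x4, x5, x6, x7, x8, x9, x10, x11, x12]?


Koszul resolution: beta_i(k)=C(n,i), n=12
sum_(i=0..p) (-1)^i C(n,i) = (-1)^p C(n-1,p)
(-1)^5*C(11,5) = (-1)^5*462 = -462


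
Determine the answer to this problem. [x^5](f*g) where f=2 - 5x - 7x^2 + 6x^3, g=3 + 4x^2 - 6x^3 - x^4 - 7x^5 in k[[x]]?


[x^5] = sum a_i*b_j, i+j=5
  2*-7=-14
  -5*-1=5
  -7*-6=42
  6*4=24
Sum=57


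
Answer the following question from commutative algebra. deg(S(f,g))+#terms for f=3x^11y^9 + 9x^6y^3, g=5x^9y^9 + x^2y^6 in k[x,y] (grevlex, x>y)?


LT(f)=3x^11y^9, LT(g)=5x^9y^9
lcm(LM)=x^11y^9
S(f,g) (scaled by 15 to clear denominators) = 5*f - 3x^2*g = -3x^4y^6 + 45x^6y^3
2 terms, deg 10.
10+2=12


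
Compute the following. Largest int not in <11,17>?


gcd(11,17)=1 => F=ab-a-b=11*17-11-17=187-28=159


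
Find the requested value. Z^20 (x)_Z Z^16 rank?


rank(M(x)N) = rank(M)*rank(N)
20*16 = 320


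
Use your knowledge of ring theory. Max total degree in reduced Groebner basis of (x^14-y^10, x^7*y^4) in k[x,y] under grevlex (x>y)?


LT(f1)=x^14, LT(f2)=x^7y^4, lcm=x^14y^4
S(f1,f2) = y^4*f1 - x^7*f2 = -y^14
Reduced GB = {f1, f2, y^14}; degrees 14, 11, 14
Max = 14


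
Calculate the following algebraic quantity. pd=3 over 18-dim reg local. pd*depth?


pd+depth=18
depth=18-3=15
pd*depth=3*15=45


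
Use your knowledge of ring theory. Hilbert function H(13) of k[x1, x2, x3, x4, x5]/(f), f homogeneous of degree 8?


C(17,4)-C(9,4)=2380-126=2254


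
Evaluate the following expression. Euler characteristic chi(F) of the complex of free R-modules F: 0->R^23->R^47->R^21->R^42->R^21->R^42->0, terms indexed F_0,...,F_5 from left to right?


chi = sum (-1)^i * rank:
(-1)^0*23=23
(-1)^1*47=-47
(-1)^2*21=21
(-1)^3*42=-42
(-1)^4*21=21
(-1)^5*42=-42
chi=-66


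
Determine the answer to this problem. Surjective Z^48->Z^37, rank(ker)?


rank(ker) = 48-37 = 11


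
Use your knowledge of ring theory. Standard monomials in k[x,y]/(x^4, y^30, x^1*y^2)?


k[x,y]/I, I = (x^4, y^30, x^1*y^2)
Rect: 4x30=120. Corner: (4-1)x(30-2)=84.
dim = 120-84 = 36


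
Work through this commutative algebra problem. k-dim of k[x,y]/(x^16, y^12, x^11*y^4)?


k[x,y]/I, I = (x^16, y^12, x^11*y^4)
Rect: 16x12=192. Corner: (16-11)x(12-4)=40.
dim = 192-40 = 152


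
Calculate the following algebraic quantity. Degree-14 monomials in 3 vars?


C(d+n-1,n-1)=C(16,2)=120


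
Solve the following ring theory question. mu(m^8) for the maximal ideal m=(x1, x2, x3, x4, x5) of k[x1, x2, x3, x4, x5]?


Graded Nakayama: mu(m^d) = dim_k (m^d/m^(d+1)) = #degree-8 monomials in 5 vars
C(n+d-1,d)=C(12,8)=495


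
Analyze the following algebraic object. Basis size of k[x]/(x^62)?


Basis: 1,x,...,x^61
dim=62


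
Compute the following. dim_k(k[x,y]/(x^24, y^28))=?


Basis: x^i*y^j, i<24, j<28
24*28=672


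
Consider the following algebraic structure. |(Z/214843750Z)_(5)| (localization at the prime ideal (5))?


5-primary part: 214843750=5^10*22
Size=5^10=9765625


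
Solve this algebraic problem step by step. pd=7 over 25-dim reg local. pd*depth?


pd+depth=25
depth=25-7=18
pd*depth=7*18=126


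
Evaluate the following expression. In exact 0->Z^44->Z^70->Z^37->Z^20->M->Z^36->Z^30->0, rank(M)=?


Alt sum=0:
(-1)^0*44 + (-1)^1*70 + (-1)^2*37 + (-1)^3*20 + (-1)^4*? + (-1)^5*36 + (-1)^6*30=0
rank(M)=15
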